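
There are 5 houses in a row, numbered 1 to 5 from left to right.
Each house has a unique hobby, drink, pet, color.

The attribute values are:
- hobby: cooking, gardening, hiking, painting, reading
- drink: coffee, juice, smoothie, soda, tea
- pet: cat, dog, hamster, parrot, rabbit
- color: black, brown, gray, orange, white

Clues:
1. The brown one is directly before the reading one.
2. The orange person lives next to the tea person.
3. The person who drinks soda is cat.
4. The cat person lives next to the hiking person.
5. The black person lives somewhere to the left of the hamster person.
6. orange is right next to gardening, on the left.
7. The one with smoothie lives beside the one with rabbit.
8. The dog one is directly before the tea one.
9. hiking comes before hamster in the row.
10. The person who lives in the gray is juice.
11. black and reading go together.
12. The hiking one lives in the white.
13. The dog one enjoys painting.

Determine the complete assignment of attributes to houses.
Solution:

House | Hobby | Drink | Pet | Color
-----------------------------------
  1   | painting | smoothie | dog | orange
  2   | gardening | tea | rabbit | brown
  3   | reading | soda | cat | black
  4   | hiking | coffee | parrot | white
  5   | cooking | juice | hamster | gray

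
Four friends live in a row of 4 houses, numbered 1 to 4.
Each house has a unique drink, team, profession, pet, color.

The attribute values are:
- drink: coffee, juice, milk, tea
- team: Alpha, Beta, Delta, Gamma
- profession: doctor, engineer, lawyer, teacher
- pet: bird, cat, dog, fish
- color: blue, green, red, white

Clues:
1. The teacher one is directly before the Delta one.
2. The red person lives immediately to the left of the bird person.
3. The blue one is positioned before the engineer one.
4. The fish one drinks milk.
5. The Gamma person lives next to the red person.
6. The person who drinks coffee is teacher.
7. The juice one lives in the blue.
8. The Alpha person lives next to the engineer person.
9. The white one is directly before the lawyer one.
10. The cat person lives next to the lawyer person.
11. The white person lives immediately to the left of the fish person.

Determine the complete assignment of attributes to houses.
Solution:

House | Drink | Team | Profession | Pet | Color
-----------------------------------------------
  1   | coffee | Gamma | teacher | cat | white
  2   | milk | Delta | lawyer | fish | red
  3   | juice | Alpha | doctor | bird | blue
  4   | tea | Beta | engineer | dog | green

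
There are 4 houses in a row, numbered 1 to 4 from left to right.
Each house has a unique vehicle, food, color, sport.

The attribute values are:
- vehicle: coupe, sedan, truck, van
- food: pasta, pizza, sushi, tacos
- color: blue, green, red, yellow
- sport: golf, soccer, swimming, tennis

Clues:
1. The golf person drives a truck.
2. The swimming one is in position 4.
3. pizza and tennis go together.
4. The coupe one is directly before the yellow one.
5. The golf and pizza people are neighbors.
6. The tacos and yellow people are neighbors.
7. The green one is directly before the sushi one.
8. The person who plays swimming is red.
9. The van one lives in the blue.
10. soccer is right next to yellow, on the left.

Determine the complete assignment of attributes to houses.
Solution:

House | Vehicle | Food | Color | Sport
--------------------------------------
  1   | coupe | tacos | green | soccer
  2   | truck | sushi | yellow | golf
  3   | van | pizza | blue | tennis
  4   | sedan | pasta | red | swimming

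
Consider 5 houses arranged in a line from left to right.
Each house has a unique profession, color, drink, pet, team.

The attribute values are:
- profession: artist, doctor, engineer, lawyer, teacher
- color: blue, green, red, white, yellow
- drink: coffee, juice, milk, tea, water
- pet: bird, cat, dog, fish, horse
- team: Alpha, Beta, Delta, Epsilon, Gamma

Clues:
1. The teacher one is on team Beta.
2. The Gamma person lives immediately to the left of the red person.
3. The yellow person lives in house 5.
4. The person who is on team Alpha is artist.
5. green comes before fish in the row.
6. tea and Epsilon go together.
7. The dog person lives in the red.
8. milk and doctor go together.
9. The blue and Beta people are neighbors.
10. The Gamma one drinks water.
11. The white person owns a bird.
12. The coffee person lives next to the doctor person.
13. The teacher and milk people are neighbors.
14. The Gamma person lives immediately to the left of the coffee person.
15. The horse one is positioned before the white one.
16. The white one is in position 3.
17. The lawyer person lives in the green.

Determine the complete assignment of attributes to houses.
Solution:

House | Profession | Color | Drink | Pet | Team
-----------------------------------------------
  1   | engineer | blue | water | horse | Gamma
  2   | teacher | red | coffee | dog | Beta
  3   | doctor | white | milk | bird | Delta
  4   | lawyer | green | tea | cat | Epsilon
  5   | artist | yellow | juice | fish | Alpha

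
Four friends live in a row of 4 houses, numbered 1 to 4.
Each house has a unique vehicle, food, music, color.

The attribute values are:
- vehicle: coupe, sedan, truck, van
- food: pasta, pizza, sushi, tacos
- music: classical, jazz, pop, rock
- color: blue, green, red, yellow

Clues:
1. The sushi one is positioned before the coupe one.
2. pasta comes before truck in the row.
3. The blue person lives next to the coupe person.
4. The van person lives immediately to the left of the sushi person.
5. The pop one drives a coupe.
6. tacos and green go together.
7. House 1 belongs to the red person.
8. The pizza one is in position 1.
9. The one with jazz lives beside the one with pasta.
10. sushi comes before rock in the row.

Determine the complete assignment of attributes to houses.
Solution:

House | Vehicle | Food | Music | Color
--------------------------------------
  1   | van | pizza | classical | red
  2   | sedan | sushi | jazz | blue
  3   | coupe | pasta | pop | yellow
  4   | truck | tacos | rock | green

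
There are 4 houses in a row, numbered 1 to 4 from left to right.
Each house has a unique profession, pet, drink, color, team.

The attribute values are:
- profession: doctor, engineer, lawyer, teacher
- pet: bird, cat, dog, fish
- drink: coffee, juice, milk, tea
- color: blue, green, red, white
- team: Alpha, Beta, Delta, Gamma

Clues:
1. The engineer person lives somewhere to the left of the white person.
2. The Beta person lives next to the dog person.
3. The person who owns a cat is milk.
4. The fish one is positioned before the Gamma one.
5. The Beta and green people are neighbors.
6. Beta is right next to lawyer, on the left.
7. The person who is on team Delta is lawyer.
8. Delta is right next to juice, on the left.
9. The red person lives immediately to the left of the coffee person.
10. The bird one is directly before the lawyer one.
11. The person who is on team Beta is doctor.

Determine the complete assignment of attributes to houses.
Solution:

House | Profession | Pet | Drink | Color | Team
-----------------------------------------------
  1   | doctor | bird | tea | red | Beta
  2   | lawyer | dog | coffee | green | Delta
  3   | engineer | fish | juice | blue | Alpha
  4   | teacher | cat | milk | white | Gamma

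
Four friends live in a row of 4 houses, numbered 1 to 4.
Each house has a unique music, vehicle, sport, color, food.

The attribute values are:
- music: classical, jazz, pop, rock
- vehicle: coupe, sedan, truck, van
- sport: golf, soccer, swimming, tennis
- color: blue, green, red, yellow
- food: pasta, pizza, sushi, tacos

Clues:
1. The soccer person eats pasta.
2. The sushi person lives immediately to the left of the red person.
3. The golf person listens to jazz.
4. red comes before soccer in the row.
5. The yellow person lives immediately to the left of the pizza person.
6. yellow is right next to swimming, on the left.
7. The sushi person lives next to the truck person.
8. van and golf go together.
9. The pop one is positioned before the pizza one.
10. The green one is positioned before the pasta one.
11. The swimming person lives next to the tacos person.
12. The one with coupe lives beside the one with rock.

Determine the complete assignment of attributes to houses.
Solution:

House | Music | Vehicle | Sport | Color | Food
----------------------------------------------
  1   | pop | coupe | tennis | yellow | sushi
  2   | rock | truck | swimming | red | pizza
  3   | jazz | van | golf | green | tacos
  4   | classical | sedan | soccer | blue | pasta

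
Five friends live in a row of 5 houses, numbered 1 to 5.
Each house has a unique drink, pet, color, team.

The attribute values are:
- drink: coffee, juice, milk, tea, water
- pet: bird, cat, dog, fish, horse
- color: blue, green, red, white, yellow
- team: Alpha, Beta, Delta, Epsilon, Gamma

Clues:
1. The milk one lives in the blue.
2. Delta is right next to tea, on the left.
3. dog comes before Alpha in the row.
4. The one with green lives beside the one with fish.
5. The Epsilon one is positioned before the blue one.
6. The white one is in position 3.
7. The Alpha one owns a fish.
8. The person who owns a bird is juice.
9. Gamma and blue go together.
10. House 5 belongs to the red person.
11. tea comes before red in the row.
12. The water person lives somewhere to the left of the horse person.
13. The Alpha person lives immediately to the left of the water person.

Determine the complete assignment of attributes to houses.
Solution:

House | Drink | Pet | Color | Team
----------------------------------
  1   | coffee | dog | green | Delta
  2   | tea | fish | yellow | Alpha
  3   | water | cat | white | Epsilon
  4   | milk | horse | blue | Gamma
  5   | juice | bird | red | Beta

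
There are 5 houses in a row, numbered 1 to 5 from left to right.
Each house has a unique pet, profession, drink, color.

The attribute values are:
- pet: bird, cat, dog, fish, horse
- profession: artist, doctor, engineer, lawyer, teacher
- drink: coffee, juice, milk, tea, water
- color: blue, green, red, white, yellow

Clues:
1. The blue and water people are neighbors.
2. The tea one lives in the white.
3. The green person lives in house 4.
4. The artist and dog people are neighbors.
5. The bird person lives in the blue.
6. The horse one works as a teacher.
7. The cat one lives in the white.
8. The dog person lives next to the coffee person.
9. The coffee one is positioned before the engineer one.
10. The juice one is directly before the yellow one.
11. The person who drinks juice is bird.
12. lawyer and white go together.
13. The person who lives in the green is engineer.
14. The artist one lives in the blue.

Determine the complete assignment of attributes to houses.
Solution:

House | Pet | Profession | Drink | Color
----------------------------------------
  1   | bird | artist | juice | blue
  2   | dog | doctor | water | yellow
  3   | horse | teacher | coffee | red
  4   | fish | engineer | milk | green
  5   | cat | lawyer | tea | white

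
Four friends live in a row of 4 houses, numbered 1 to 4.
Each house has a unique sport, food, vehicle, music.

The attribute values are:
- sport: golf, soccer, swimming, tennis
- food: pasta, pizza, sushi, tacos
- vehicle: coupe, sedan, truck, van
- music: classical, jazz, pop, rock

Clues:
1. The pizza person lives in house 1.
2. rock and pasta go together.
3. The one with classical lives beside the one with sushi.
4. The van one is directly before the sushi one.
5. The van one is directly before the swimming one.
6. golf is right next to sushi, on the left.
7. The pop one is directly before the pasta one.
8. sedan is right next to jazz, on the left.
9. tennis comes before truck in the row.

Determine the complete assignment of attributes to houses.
Solution:

House | Sport | Food | Vehicle | Music
--------------------------------------
  1   | golf | pizza | van | classical
  2   | swimming | sushi | coupe | pop
  3   | tennis | pasta | sedan | rock
  4   | soccer | tacos | truck | jazz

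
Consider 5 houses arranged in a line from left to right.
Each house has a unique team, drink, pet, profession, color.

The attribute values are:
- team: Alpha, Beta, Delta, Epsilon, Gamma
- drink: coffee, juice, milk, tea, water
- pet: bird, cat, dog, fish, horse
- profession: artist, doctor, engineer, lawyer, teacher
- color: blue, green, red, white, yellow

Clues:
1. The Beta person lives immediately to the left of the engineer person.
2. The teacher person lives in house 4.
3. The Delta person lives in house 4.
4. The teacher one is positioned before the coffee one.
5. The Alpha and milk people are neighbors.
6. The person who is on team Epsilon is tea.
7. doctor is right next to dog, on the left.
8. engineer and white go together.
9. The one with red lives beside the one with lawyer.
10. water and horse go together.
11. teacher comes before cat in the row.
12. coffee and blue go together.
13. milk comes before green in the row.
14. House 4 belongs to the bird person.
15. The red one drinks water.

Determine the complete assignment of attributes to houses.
Solution:

House | Team | Drink | Pet | Profession | Color
-----------------------------------------------
  1   | Alpha | water | horse | doctor | red
  2   | Beta | milk | dog | lawyer | yellow
  3   | Epsilon | tea | fish | engineer | white
  4   | Delta | juice | bird | teacher | green
  5   | Gamma | coffee | cat | artist | blue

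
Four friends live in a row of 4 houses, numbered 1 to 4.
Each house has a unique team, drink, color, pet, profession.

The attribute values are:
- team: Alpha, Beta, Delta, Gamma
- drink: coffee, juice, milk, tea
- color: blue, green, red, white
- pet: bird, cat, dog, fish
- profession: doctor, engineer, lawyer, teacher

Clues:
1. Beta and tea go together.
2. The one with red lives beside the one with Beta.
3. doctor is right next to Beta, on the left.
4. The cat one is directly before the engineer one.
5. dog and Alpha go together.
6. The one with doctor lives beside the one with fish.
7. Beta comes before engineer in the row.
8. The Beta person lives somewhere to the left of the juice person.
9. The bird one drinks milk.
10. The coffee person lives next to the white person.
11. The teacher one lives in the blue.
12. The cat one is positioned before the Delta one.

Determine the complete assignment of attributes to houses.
Solution:

House | Team | Drink | Color | Pet | Profession
-----------------------------------------------
  1   | Alpha | coffee | red | dog | doctor
  2   | Beta | tea | white | fish | lawyer
  3   | Gamma | juice | blue | cat | teacher
  4   | Delta | milk | green | bird | engineer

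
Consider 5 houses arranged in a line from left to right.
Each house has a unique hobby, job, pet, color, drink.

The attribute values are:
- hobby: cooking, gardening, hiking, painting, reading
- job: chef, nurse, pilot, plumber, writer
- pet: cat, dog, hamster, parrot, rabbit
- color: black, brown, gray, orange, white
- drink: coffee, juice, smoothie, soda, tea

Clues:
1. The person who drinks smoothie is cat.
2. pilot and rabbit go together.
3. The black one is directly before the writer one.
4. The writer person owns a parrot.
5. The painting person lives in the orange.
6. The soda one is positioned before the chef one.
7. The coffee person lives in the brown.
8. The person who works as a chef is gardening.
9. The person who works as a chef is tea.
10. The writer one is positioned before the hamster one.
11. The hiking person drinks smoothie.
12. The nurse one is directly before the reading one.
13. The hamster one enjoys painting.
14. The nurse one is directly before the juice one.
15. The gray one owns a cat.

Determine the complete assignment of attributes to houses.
Solution:

House | Hobby | Job | Pet | Color | Drink
-----------------------------------------
  1   | hiking | nurse | cat | gray | smoothie
  2   | reading | pilot | rabbit | black | juice
  3   | cooking | writer | parrot | brown | coffee
  4   | painting | plumber | hamster | orange | soda
  5   | gardening | chef | dog | white | tea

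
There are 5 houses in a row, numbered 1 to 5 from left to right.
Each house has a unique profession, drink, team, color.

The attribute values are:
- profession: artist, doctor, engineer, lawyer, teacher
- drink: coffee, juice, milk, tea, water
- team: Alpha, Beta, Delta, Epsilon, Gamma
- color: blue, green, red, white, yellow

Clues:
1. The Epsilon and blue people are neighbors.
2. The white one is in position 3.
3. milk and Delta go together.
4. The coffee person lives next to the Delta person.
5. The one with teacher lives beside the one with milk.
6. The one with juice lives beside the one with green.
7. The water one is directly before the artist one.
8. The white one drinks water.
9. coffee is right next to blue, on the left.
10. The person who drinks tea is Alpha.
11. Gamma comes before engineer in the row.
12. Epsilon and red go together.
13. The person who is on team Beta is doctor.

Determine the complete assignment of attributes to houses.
Solution:

House | Profession | Drink | Team | Color
-----------------------------------------
  1   | teacher | coffee | Epsilon | red
  2   | lawyer | milk | Delta | blue
  3   | doctor | water | Beta | white
  4   | artist | juice | Gamma | yellow
  5   | engineer | tea | Alpha | green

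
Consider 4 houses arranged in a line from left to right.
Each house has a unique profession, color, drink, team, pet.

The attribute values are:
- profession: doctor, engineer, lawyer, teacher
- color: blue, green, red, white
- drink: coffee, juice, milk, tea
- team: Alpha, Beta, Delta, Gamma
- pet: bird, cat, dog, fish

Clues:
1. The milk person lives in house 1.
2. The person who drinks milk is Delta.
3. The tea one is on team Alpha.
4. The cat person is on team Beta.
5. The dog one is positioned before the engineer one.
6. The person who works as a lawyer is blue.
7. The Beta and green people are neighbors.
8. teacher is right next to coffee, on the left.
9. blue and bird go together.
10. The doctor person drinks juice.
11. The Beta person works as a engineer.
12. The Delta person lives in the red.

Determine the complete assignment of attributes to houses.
Solution:

House | Profession | Color | Drink | Team | Pet
-----------------------------------------------
  1   | teacher | red | milk | Delta | dog
  2   | engineer | white | coffee | Beta | cat
  3   | doctor | green | juice | Gamma | fish
  4   | lawyer | blue | tea | Alpha | bird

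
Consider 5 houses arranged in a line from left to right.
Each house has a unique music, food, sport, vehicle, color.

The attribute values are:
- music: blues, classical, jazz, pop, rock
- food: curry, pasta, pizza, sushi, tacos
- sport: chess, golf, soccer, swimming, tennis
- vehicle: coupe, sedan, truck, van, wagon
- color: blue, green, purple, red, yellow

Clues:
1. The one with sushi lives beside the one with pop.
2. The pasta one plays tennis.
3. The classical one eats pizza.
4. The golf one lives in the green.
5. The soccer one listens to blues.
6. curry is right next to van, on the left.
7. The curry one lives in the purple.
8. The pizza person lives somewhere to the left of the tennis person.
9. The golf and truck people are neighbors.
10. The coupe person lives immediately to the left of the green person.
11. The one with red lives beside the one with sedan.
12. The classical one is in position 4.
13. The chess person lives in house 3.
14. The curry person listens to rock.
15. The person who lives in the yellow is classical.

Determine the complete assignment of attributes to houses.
Solution:

House | Music | Food | Sport | Vehicle | Color
----------------------------------------------
  1   | blues | sushi | soccer | coupe | red
  2   | pop | tacos | golf | sedan | green
  3   | rock | curry | chess | truck | purple
  4   | classical | pizza | swimming | van | yellow
  5   | jazz | pasta | tennis | wagon | blue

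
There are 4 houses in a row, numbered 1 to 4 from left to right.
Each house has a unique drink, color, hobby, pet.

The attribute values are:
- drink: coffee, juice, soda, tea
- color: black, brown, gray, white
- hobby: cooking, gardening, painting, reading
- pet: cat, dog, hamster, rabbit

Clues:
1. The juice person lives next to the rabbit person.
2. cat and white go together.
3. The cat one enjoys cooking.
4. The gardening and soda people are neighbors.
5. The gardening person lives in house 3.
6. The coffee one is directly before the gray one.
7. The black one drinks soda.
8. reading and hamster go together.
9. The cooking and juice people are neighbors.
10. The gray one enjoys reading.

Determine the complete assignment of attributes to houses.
Solution:

House | Drink | Color | Hobby | Pet
-----------------------------------
  1   | coffee | white | cooking | cat
  2   | juice | gray | reading | hamster
  3   | tea | brown | gardening | rabbit
  4   | soda | black | painting | dog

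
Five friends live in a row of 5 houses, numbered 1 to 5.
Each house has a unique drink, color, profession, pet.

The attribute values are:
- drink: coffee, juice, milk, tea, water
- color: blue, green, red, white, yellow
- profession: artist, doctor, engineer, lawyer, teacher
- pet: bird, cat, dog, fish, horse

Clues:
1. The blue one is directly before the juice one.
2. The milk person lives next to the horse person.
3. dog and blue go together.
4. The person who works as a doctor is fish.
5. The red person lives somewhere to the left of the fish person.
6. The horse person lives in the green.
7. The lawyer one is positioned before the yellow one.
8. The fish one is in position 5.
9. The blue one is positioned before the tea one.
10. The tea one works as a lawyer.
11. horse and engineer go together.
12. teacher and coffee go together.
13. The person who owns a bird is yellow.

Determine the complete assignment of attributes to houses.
Solution:

House | Drink | Color | Profession | Pet
----------------------------------------
  1   | milk | blue | artist | dog
  2   | juice | green | engineer | horse
  3   | tea | red | lawyer | cat
  4   | coffee | yellow | teacher | bird
  5   | water | white | doctor | fish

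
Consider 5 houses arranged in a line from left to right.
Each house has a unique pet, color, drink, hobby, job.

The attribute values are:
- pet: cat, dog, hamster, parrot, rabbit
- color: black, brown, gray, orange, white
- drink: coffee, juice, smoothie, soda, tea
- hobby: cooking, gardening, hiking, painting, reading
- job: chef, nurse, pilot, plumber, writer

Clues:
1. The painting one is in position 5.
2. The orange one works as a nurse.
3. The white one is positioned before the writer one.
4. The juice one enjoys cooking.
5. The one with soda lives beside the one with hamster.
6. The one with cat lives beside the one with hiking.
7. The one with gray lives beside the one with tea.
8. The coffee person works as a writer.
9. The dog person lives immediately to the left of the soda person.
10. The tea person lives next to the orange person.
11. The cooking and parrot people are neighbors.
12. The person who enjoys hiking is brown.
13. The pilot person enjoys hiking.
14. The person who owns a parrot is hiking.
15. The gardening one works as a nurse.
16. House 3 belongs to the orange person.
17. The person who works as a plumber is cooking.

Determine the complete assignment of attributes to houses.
Solution:

House | Pet | Color | Drink | Hobby | Job
-----------------------------------------
  1   | cat | gray | juice | cooking | plumber
  2   | parrot | brown | tea | hiking | pilot
  3   | dog | orange | smoothie | gardening | nurse
  4   | rabbit | white | soda | reading | chef
  5   | hamster | black | coffee | painting | writer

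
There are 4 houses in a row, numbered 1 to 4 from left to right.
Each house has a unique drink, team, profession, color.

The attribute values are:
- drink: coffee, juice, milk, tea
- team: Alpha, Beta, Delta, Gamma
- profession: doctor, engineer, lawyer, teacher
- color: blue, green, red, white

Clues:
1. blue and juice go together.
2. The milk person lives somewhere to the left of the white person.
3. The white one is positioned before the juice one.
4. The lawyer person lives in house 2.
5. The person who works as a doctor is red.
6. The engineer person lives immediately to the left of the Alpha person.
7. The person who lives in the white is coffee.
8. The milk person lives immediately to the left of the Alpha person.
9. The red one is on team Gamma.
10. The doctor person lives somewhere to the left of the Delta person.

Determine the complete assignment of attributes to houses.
Solution:

House | Drink | Team | Profession | Color
-----------------------------------------
  1   | milk | Beta | engineer | green
  2   | coffee | Alpha | lawyer | white
  3   | tea | Gamma | doctor | red
  4   | juice | Delta | teacher | blue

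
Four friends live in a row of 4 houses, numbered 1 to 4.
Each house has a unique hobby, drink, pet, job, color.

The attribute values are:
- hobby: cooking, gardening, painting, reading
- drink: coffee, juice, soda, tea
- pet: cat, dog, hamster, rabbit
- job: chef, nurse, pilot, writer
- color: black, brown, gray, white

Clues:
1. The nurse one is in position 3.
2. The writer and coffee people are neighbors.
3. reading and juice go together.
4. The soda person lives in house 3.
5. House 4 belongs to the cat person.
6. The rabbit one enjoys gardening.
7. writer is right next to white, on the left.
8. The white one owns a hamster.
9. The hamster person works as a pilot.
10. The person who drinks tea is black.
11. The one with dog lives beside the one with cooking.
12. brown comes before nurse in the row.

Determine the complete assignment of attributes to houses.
Solution:

House | Hobby | Drink | Pet | Job | Color
-----------------------------------------
  1   | reading | juice | dog | writer | brown
  2   | cooking | coffee | hamster | pilot | white
  3   | gardening | soda | rabbit | nurse | gray
  4   | painting | tea | cat | chef | black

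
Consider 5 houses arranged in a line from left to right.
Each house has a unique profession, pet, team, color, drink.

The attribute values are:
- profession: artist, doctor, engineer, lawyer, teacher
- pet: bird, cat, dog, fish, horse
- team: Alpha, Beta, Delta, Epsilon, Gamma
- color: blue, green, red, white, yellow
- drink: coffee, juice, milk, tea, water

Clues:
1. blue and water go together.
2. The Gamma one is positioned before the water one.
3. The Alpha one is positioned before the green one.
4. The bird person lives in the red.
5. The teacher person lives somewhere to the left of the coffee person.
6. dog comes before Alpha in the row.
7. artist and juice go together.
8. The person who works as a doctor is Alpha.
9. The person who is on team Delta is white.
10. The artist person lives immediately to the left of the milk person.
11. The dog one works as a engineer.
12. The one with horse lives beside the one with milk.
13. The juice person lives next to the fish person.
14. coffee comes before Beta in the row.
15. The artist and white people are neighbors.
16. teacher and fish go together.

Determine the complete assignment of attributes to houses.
Solution:

House | Profession | Pet | Team | Color | Drink
-----------------------------------------------
  1   | artist | horse | Gamma | yellow | juice
  2   | teacher | fish | Delta | white | milk
  3   | engineer | dog | Epsilon | blue | water
  4   | doctor | bird | Alpha | red | coffee
  5   | lawyer | cat | Beta | green | tea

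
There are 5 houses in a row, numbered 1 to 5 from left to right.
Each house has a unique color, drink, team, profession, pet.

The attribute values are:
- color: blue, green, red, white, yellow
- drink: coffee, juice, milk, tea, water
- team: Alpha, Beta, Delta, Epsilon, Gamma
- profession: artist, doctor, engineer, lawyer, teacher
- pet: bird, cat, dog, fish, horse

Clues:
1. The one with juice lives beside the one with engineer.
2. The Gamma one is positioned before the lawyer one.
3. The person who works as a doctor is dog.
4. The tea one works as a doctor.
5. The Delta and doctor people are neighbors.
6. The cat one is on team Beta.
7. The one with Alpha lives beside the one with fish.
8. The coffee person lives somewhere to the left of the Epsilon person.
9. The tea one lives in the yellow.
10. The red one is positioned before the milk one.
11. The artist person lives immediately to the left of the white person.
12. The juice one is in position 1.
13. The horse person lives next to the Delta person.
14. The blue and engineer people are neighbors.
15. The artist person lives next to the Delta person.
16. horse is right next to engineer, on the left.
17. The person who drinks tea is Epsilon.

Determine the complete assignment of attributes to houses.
Solution:

House | Color | Drink | Team | Profession | Pet
-----------------------------------------------
  1   | blue | juice | Alpha | artist | horse
  2   | white | coffee | Delta | engineer | fish
  3   | yellow | tea | Epsilon | doctor | dog
  4   | red | water | Gamma | teacher | bird
  5   | green | milk | Beta | lawyer | cat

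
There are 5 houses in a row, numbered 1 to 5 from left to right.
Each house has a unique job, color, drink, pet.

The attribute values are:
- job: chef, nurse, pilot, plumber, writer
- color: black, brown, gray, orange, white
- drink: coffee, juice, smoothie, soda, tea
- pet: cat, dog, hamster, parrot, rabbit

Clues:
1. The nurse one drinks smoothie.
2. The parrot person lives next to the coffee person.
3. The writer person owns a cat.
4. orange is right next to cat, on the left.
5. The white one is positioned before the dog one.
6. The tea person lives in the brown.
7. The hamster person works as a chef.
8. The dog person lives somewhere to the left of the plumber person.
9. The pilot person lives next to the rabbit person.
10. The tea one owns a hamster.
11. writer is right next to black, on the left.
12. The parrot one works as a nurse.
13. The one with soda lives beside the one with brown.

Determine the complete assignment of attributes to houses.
Solution:

House | Job | Color | Drink | Pet
---------------------------------
  1   | nurse | orange | smoothie | parrot
  2   | writer | white | coffee | cat
  3   | pilot | black | juice | dog
  4   | plumber | gray | soda | rabbit
  5   | chef | brown | tea | hamster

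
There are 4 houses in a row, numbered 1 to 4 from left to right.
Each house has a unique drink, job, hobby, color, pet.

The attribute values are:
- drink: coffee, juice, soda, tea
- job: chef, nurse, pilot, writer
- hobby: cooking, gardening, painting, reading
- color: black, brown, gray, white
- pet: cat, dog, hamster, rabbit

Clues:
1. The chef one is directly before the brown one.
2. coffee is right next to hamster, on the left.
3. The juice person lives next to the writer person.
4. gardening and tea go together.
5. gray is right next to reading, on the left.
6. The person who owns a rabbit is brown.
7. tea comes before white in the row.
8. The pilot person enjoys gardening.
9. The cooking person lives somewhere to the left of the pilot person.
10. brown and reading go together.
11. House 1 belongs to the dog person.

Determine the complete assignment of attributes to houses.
Solution:

House | Drink | Job | Hobby | Color | Pet
-----------------------------------------
  1   | juice | chef | cooking | gray | dog
  2   | coffee | writer | reading | brown | rabbit
  3   | tea | pilot | gardening | black | hamster
  4   | soda | nurse | painting | white | cat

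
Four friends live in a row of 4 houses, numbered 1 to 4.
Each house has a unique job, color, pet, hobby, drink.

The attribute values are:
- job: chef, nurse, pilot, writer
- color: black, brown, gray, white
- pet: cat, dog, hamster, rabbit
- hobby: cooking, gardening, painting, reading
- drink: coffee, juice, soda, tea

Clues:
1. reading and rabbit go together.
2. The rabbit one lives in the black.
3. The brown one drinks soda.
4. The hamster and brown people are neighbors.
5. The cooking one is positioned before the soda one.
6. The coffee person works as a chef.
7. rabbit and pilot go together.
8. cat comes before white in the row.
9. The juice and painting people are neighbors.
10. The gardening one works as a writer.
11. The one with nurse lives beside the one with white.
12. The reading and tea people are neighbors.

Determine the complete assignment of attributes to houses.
Solution:

House | Job | Color | Pet | Hobby | Drink
-----------------------------------------
  1   | pilot | black | rabbit | reading | juice
  2   | nurse | gray | cat | painting | tea
  3   | chef | white | hamster | cooking | coffee
  4   | writer | brown | dog | gardening | soda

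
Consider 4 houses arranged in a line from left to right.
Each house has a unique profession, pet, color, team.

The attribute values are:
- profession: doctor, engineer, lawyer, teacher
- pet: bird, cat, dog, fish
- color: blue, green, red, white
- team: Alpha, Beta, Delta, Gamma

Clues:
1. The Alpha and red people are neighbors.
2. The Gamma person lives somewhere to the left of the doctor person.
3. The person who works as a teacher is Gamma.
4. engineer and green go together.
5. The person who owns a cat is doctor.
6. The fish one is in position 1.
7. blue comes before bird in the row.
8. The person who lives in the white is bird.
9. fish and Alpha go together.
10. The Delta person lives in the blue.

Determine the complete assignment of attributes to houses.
Solution:

House | Profession | Pet | Color | Team
---------------------------------------
  1   | engineer | fish | green | Alpha
  2   | teacher | dog | red | Gamma
  3   | doctor | cat | blue | Delta
  4   | lawyer | bird | white | Beta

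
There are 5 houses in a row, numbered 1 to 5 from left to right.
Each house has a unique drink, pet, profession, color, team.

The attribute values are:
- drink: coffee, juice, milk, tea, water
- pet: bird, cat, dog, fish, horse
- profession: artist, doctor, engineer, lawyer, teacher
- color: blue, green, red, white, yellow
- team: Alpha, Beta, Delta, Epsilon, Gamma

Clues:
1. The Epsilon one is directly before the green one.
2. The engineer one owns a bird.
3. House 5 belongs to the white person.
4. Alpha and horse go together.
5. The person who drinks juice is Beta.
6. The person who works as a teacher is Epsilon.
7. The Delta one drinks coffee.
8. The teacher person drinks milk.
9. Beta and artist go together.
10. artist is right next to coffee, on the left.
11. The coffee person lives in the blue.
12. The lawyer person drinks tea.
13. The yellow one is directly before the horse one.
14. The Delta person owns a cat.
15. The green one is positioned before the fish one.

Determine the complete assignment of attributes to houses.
Solution:

House | Drink | Pet | Profession | Color | Team
-----------------------------------------------
  1   | milk | dog | teacher | yellow | Epsilon
  2   | tea | horse | lawyer | green | Alpha
  3   | juice | fish | artist | red | Beta
  4   | coffee | cat | doctor | blue | Delta
  5   | water | bird | engineer | white | Gamma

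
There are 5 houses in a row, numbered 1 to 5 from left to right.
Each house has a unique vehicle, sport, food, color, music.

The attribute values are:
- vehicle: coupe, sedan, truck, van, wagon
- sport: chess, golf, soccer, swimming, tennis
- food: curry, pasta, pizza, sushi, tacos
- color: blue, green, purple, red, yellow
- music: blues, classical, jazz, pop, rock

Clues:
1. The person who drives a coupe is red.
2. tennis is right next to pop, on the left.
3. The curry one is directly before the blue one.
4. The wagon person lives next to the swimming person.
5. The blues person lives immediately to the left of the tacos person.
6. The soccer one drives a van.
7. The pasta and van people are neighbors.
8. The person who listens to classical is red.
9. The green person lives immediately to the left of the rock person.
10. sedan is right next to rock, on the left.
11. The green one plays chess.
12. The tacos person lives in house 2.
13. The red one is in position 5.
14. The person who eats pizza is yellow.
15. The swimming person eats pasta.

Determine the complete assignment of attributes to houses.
Solution:

House | Vehicle | Sport | Food | Color | Music
----------------------------------------------
  1   | sedan | chess | curry | green | blues
  2   | wagon | tennis | tacos | blue | rock
  3   | truck | swimming | pasta | purple | pop
  4   | van | soccer | pizza | yellow | jazz
  5   | coupe | golf | sushi | red | classical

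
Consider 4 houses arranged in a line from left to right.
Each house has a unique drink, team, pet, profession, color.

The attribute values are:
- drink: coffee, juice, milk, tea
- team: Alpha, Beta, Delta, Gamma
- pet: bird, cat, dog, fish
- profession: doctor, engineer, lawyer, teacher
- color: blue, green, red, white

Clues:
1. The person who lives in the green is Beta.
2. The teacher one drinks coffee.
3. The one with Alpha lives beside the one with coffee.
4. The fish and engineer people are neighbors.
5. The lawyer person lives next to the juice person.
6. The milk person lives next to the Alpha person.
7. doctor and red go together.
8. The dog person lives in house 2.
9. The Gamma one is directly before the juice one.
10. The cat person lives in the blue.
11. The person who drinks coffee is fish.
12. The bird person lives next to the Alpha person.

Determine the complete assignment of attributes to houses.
Solution:

House | Drink | Team | Pet | Profession | Color
-----------------------------------------------
  1   | milk | Gamma | bird | lawyer | white
  2   | juice | Alpha | dog | doctor | red
  3   | coffee | Beta | fish | teacher | green
  4   | tea | Delta | cat | engineer | blue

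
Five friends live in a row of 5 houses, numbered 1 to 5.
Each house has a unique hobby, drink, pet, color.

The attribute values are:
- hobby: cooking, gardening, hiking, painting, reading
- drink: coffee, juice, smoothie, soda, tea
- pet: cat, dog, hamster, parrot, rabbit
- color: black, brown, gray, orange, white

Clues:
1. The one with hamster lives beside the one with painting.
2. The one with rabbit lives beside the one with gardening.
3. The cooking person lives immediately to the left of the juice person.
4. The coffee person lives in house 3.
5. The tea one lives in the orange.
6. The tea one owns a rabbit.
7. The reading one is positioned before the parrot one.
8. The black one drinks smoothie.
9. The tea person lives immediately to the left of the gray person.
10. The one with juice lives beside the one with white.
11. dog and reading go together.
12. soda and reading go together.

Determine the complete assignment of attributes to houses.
Solution:

House | Hobby | Drink | Pet | Color
-----------------------------------
  1   | cooking | tea | rabbit | orange
  2   | gardening | juice | hamster | gray
  3   | painting | coffee | cat | white
  4   | reading | soda | dog | brown
  5   | hiking | smoothie | parrot | black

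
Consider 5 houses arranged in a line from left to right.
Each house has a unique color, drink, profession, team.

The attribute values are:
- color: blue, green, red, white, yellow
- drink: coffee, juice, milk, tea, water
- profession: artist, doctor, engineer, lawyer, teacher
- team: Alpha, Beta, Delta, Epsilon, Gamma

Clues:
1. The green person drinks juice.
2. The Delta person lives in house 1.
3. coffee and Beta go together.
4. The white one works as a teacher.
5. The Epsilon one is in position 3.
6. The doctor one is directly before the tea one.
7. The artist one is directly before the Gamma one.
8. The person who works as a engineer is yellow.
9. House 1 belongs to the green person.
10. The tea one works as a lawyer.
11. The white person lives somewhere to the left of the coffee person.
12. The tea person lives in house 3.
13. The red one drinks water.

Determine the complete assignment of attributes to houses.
Solution:

House | Color | Drink | Profession | Team
-----------------------------------------
  1   | green | juice | artist | Delta
  2   | red | water | doctor | Gamma
  3   | blue | tea | lawyer | Epsilon
  4   | white | milk | teacher | Alpha
  5   | yellow | coffee | engineer | Beta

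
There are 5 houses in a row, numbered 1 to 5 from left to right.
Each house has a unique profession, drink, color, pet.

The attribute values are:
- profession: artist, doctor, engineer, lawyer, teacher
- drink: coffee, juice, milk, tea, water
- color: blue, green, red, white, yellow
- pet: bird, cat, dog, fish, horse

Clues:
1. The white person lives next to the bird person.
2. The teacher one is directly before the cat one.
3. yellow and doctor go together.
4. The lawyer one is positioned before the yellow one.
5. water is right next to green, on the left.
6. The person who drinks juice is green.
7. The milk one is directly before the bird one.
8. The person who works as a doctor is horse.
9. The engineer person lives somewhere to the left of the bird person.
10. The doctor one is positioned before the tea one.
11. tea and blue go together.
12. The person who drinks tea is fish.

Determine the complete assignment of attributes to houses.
Solution:

House | Profession | Drink | Color | Pet
----------------------------------------
  1   | engineer | milk | white | dog
  2   | teacher | water | red | bird
  3   | lawyer | juice | green | cat
  4   | doctor | coffee | yellow | horse
  5   | artist | tea | blue | fish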